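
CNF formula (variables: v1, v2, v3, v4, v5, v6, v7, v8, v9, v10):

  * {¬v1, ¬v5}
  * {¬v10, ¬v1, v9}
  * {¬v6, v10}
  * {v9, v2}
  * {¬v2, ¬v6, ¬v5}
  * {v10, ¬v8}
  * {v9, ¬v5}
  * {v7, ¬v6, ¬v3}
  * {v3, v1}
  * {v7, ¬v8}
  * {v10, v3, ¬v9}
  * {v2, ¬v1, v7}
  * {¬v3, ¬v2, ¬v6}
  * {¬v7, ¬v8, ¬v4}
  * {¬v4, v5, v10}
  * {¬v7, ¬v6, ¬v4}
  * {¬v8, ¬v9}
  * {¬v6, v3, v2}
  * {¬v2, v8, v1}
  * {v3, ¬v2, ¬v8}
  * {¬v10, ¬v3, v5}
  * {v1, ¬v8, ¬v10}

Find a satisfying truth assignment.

v1 = False  v2 = False  v3 = True  v4 = False  v5 = True  v6 = False  v7 = True  v8 = False  v9 = True  v10 = True

v4 occurs only negated in the remaining clauses — set v4 = False.
Pure literal: v6 appears only negated; assign v6 = False.
Branch on v1: take v1 = False.
  then v3 is forced to True.
Try v2 = False.
  then v9 is forced to True.
  then v8 is forced to False.
For the remaining variables, v5 = True, v7 = True, v10 = True works.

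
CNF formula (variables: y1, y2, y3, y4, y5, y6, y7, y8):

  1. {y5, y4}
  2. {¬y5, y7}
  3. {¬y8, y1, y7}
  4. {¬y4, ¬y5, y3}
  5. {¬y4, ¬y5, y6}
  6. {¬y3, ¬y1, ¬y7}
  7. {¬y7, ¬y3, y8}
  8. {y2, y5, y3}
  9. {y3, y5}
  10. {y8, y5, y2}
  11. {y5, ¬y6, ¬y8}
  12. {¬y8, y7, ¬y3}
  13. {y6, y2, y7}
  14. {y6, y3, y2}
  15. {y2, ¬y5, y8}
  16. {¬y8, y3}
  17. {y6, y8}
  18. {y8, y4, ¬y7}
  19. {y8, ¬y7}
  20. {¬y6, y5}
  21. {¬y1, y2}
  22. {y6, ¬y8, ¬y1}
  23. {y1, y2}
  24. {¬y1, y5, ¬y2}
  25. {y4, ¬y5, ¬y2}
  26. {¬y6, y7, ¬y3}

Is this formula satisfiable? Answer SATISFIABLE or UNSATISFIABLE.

Branch on y1: take y1 = False.
  then y2 is forced to True.
For the remaining variables, y3 = True, y4 = True, y5 = False, y6 = False, y7 = True, y8 = True works.
Every clause has at least one true literal under this assignment.
So y1=False  y2=True  y3=True  y4=True  y5=False  y6=False  y7=True  y8=True is a satisfying assignment.

SATISFIABLE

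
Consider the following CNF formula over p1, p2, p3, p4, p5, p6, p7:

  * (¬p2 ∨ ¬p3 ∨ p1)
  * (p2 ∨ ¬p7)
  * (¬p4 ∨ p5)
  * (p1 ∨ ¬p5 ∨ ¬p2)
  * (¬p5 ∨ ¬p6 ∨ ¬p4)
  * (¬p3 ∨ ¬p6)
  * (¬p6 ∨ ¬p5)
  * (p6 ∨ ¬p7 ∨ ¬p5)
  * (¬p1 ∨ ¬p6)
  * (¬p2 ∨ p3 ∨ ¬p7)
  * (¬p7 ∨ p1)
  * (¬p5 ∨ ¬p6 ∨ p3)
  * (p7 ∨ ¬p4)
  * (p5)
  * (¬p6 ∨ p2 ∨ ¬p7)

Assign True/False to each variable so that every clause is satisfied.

The clause (p5) is unit: p5 must be True.
The clause (¬p6) is unit: p6 must be False.
Unit propagation: (¬p7) forces p7 = False.
The clause (¬p4) is unit: p4 must be False.
p1 occurs only positively in the remaining clauses — set p1 = True.
p2 occurs only negated in the remaining clauses — set p2 = False.
p3 is now unconstrained; take p3 = False.
Every clause has at least one true literal under this assignment.
Check each clause:
  1. (¬p2 ∨ ¬p3 ∨ p1) — p1 is true.
  2. (¬p7 ∨ p2) — ¬p7 is true.
  3. (¬p4 ∨ p5) — ¬p4 is true.
  4. (p1 ∨ ¬p2 ∨ ¬p5) — p1 is true.
  5. (¬p6 ∨ ¬p4 ∨ ¬p5) — ¬p6 is true.
  6. (¬p6 ∨ ¬p3) — ¬p6 is true.
  7. (¬p6 ∨ ¬p5) — ¬p6 is true.
  8. (¬p5 ∨ p6 ∨ ¬p7) — ¬p7 is true.
  9. (¬p1 ∨ ¬p6) — ¬p6 is true.
  10. (p3 ∨ ¬p2 ∨ ¬p7) — ¬p7 is true.
  11. (p1 ∨ ¬p7) — p1 is true.
  12. (¬p5 ∨ ¬p6 ∨ p3) — ¬p6 is true.
  13. (p7 ∨ ¬p4) — ¬p4 is true.
  14. (p5) — p5 is true.
  15. (¬p6 ∨ p2 ∨ ¬p7) — ¬p7 is true.

p1 = 1, p2 = 0, p3 = 0, p4 = 0, p5 = 1, p6 = 0, p7 = 0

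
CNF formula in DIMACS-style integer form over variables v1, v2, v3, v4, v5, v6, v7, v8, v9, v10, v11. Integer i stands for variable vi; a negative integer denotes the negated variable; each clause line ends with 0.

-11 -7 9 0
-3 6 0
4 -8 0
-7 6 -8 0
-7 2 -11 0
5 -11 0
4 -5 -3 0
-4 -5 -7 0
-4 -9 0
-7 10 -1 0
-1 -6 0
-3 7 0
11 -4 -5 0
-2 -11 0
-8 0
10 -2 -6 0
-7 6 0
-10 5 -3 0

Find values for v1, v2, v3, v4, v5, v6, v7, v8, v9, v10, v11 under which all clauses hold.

The clause (~v8) is unit: v8 must be False.
Pure literal: v3 appears only negated; assign v3 = False.
Try v1 = True.
  then v6 is forced to False.
  then v7 is forced to False.
Try v2 = False.
Set v4 = False and propagate.
For the remaining variables, v5 = False, v9 = False, v10 = False, v11 = False works.

v1 = T  v2 = F  v3 = F  v4 = F  v5 = F  v6 = F  v7 = F  v8 = F  v9 = F  v10 = F  v11 = F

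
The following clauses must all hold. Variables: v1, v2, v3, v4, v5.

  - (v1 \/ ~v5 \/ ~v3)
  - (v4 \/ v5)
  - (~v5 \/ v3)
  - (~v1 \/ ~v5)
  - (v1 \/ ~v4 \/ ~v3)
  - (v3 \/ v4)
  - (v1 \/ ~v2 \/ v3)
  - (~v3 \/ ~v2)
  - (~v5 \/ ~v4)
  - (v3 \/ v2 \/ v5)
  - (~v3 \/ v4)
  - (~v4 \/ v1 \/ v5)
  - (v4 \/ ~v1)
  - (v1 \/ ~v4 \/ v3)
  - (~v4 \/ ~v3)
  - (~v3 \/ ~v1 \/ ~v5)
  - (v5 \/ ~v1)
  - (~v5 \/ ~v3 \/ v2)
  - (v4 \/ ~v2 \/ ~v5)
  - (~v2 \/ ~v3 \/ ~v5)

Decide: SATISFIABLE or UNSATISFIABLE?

UNSATISFIABLE

v3 = True:
  propagation gives v2=False, v4=True; an empty clause results — contradiction.
v3 = False:
  propagation gives v5=False, v4=True, v2=True, v1=True; an empty clause results — contradiction.
Every branch closes, so no satisfying assignment exists.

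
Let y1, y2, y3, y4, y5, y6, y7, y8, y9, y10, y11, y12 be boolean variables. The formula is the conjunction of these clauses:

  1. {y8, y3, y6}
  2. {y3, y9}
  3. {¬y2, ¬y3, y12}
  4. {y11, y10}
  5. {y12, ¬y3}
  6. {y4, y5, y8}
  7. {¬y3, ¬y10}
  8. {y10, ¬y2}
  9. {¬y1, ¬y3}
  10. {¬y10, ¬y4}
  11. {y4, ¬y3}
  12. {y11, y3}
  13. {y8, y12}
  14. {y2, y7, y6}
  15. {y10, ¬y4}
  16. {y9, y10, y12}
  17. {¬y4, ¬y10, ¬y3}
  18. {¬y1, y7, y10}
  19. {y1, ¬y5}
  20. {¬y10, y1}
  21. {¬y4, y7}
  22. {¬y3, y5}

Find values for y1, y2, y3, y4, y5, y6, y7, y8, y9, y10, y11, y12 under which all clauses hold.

y1 = True  y2 = False  y3 = False  y4 = False  y5 = False  y6 = True  y7 = False  y8 = True  y9 = True  y10 = True  y11 = True  y12 = True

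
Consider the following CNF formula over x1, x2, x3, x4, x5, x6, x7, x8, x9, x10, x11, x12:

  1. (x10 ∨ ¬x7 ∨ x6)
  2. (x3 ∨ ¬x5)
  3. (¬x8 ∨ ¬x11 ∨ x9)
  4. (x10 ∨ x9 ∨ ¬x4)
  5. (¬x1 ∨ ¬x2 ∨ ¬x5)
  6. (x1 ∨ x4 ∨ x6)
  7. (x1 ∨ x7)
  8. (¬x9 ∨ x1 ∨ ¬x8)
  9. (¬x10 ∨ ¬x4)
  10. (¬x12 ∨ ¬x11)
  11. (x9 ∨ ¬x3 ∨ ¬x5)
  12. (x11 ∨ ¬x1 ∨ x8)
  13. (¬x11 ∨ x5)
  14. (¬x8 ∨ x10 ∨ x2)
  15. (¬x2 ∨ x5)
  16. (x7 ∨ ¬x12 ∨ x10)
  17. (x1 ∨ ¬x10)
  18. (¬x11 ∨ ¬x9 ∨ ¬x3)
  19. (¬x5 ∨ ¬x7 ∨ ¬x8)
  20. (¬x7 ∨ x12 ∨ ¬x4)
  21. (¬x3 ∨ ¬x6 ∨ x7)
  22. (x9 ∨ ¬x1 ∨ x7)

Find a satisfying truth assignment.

x1=False, x2=False, x3=True, x4=False, x5=False, x6=True, x7=True, x8=False, x9=False, x10=False, x11=False, x12=False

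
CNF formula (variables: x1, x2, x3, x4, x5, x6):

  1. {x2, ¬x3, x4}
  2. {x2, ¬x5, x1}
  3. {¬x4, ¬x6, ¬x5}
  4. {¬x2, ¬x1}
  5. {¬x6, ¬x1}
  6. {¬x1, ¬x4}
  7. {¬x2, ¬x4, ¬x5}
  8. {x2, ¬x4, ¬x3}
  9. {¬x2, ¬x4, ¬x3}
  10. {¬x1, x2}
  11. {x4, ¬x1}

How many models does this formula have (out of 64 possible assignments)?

14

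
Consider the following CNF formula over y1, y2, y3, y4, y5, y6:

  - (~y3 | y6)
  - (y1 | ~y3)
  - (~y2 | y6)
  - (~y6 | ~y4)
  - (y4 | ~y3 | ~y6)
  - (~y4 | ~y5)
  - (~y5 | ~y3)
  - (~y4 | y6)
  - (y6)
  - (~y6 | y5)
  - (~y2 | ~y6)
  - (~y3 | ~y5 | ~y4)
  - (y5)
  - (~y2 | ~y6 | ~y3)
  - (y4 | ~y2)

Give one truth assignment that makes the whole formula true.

y1=F, y2=F, y3=F, y4=F, y5=T, y6=T

(y6) is a unit clause, so y6 = True.
Unit propagation: (~y4) forces y4 = False.
Unit propagation: (~y3) forces y3 = False.
(y5) is a unit clause, so y5 = True.
The clause (~y2) is unit: y2 must be False.
y1 is now unconstrained; take y1 = False.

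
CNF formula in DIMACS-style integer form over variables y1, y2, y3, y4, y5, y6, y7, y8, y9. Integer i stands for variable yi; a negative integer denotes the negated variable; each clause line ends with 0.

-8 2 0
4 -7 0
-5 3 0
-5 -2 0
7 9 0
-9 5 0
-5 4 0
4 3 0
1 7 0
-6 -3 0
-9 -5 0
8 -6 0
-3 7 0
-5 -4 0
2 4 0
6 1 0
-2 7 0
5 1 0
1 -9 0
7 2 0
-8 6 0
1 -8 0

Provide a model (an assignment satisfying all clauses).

y1=1, y2=0, y3=0, y4=1, y5=0, y6=0, y7=1, y8=0, y9=0

y1 occurs only positively in the remaining clauses — set y1 = True.
Branch on y2: take y2 = False.
  then y8 is forced to False.
  then y6 is forced to False.
  then y4 is forced to True.
  then y5 is forced to False.
  then y9 is forced to False.
  then y7 is forced to True.
y3 is now unconstrained; take y3 = False.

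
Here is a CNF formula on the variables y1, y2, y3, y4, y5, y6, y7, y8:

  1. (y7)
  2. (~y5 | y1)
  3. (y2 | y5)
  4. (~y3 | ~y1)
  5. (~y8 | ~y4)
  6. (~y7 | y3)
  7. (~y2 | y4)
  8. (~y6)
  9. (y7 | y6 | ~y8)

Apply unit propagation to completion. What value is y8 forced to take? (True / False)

False

Unit clause (y7) sets y7 = True.
(y3 | ~y7): since y7 = True, the clause reduces to (y3). y3 = True.
From (~y1 | ~y3) and y3 = True: y1 = False.
From (y1 | ~y5) and y1 = False: y5 = False.
From (y5 | y2) and y5 = False: y2 = True.
In (~y2 | y4), ~y2 is now false; y4 must hold, so y4 = True.
In (~y8 | ~y4), ~y4 is now false; ~y8 must hold, so y8 = False.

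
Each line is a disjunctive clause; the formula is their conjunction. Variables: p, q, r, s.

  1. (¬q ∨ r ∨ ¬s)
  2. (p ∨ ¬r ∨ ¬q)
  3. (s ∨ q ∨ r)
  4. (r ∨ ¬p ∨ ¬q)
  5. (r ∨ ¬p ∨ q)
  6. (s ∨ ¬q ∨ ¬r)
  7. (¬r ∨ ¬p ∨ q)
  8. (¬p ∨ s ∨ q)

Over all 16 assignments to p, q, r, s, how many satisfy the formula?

5

The models are:
  p=F q=F r=F s=T
  p=F q=F r=T s=F
  p=F q=F r=T s=T
  p=F q=T r=F s=F
  p=T q=T r=T s=T
Count: 5.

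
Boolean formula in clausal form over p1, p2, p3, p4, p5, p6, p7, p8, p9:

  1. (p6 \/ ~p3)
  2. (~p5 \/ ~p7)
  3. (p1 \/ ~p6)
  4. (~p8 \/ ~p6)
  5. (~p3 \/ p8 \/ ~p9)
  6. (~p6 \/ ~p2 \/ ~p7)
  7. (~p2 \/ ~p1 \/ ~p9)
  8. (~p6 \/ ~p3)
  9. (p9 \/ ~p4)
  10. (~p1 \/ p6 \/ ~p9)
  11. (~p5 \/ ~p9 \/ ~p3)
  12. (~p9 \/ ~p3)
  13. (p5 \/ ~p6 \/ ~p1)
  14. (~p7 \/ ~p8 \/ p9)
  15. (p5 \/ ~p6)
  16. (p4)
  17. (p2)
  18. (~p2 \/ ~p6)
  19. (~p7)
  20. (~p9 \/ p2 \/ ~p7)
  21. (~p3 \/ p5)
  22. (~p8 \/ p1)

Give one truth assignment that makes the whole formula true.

p1=F  p2=T  p3=F  p4=T  p5=T  p6=F  p7=F  p8=F  p9=T

Check each clause:
  1. (p6 \/ ~p3) — ~p3 is true.
  2. (~p7 \/ ~p5) — ~p7 is true.
  3. (~p6 \/ p1) — ~p6 is true.
  4. (~p8 \/ ~p6) — ~p8 is true.
  5. (~p9 \/ p8 \/ ~p3) — ~p3 is true.
  6. (~p7 \/ ~p6 \/ ~p2) — ~p7 is true.
  7. (~p9 \/ ~p2 \/ ~p1) — ~p1 is true.
  8. (~p3 \/ ~p6) — ~p6 is true.
  9. (~p4 \/ p9) — p9 is true.
  10. (~p9 \/ ~p1 \/ p6) — ~p1 is true.
  11. (~p5 \/ ~p3 \/ ~p9) — ~p3 is true.
  12. (~p9 \/ ~p3) — ~p3 is true.
  13. (p5 \/ ~p1 \/ ~p6) — ~p6 is true.
  14. (p9 \/ ~p7 \/ ~p8) — ~p8 is true.
  15. (p5 \/ ~p6) — ~p6 is true.
  16. (p4) — p4 is true.
  17. (p2) — p2 is true.
  18. (~p2 \/ ~p6) — ~p6 is true.
  19. (~p7) — ~p7 is true.
  20. (p2 \/ ~p7 \/ ~p9) — ~p7 is true.
  21. (p5 \/ ~p3) — ~p3 is true.
  22. (p1 \/ ~p8) — ~p8 is true.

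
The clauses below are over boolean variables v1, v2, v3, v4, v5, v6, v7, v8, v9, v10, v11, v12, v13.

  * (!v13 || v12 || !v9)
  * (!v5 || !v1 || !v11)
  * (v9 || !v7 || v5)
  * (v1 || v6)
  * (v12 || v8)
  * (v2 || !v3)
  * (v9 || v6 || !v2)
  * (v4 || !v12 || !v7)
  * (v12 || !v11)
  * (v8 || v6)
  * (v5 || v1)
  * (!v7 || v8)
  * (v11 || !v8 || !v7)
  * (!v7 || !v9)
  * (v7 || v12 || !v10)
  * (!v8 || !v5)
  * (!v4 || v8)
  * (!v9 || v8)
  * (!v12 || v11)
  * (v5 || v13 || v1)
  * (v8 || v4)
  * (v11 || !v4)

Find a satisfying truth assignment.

v1=1, v2=0, v3=0, v4=0, v5=0, v6=1, v7=0, v8=1, v9=1, v10=1, v11=1, v12=1, v13=1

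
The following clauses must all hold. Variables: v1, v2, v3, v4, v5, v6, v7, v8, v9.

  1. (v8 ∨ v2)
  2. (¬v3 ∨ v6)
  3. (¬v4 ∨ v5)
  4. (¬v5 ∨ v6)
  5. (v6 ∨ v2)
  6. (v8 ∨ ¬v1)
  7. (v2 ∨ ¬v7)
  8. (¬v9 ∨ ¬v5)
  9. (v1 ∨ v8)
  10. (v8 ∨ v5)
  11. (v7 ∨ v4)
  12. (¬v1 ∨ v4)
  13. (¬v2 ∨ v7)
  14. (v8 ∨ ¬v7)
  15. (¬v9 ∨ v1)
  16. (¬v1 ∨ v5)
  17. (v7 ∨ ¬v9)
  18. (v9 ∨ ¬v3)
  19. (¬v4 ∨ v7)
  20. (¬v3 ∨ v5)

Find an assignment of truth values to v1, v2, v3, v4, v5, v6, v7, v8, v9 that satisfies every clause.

v1=0, v2=1, v3=0, v4=0, v5=0, v6=0, v7=1, v8=1, v9=0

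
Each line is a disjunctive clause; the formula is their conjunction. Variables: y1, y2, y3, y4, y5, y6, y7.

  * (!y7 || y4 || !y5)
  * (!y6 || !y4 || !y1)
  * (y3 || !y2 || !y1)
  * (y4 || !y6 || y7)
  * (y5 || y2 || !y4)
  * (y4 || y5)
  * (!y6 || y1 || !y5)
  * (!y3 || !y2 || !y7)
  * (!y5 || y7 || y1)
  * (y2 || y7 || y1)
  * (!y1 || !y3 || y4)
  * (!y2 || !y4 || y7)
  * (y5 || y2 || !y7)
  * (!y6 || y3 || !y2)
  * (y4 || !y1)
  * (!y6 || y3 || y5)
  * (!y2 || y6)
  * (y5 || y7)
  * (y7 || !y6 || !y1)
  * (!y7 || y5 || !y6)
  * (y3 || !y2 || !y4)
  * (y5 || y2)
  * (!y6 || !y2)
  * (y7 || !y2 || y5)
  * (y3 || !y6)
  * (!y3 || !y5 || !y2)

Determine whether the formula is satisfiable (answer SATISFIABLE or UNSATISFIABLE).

Set y1 = False and propagate.
Branch on y2: take y2 = False.
  then y7 is forced to True.
  then y5 is forced to True.
  then y4 is forced to True.
  then y6 is forced to False.
y3 is now unconstrained; take y3 = True.
So y1=0  y2=0  y3=1  y4=1  y5=1  y6=0  y7=1 is a satisfying assignment.

SATISFIABLE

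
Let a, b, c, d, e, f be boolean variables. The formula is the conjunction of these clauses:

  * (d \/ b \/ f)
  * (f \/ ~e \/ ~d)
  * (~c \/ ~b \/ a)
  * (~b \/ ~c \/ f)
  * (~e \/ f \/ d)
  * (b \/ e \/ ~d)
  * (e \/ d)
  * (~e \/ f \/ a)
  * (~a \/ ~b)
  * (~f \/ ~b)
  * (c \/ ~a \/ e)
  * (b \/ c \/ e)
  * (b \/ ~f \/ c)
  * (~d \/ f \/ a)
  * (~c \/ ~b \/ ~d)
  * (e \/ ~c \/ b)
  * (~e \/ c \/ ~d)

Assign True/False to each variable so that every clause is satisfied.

a=0, b=0, c=1, d=1, e=1, f=1

Check each clause:
  1. (d \/ b \/ f) — d is true.
  2. (f \/ ~d \/ ~e) — f is true.
  3. (a \/ ~b \/ ~c) — ~b is true.
  4. (~b \/ f \/ ~c) — ~b is true.
  5. (d \/ f \/ ~e) — d is true.
  6. (b \/ ~d \/ e) — e is true.
  7. (e \/ d) — d is true.
  8. (f \/ ~e \/ a) — f is true.
  9. (~b \/ ~a) — ~a is true.
  10. (~b \/ ~f) — ~b is true.
  11. (c \/ e \/ ~a) — c is true.
  12. (c \/ e \/ b) — c is true.
  13. (~f \/ b \/ c) — c is true.
  14. (f \/ ~d \/ a) — f is true.
  15. (~b \/ ~c \/ ~d) — ~b is true.
  16. (b \/ e \/ ~c) — e is true.
  17. (~d \/ ~e \/ c) — c is true.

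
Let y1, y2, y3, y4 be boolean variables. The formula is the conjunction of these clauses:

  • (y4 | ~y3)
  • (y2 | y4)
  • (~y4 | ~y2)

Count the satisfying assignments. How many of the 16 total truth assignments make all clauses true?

6

The models are:
  y1=F y2=F y3=F y4=T
  y1=F y2=F y3=T y4=T
  y1=F y2=T y3=F y4=F
  y1=T y2=F y3=F y4=T
  y1=T y2=F y3=T y4=T
  y1=T y2=T y3=F y4=F
That's 6 in total.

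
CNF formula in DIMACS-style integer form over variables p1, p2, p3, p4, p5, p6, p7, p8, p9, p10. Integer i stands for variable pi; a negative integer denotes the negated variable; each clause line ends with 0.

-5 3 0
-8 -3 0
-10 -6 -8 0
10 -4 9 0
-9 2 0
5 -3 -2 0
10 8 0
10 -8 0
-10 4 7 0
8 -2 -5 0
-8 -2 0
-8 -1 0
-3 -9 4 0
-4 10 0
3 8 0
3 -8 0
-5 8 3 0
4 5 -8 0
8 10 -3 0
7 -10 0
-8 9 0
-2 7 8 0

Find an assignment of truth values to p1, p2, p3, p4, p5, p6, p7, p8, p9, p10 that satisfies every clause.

p7 occurs only positively in the remaining clauses — set p7 = True.
Branch on p1: take p1 = True.
  then p8 is forced to False.
  then p10 is forced to True.
  then p3 is forced to True.
Branch on p2: take p2 = False.
  then p9 is forced to False.
p4, p5, p6 are now unconstrained; take p4 = False, p5 = True, p6 = True.
Every clause has at least one true literal under this assignment.

p1=True  p2=False  p3=True  p4=False  p5=True  p6=True  p7=True  p8=False  p9=False  p10=True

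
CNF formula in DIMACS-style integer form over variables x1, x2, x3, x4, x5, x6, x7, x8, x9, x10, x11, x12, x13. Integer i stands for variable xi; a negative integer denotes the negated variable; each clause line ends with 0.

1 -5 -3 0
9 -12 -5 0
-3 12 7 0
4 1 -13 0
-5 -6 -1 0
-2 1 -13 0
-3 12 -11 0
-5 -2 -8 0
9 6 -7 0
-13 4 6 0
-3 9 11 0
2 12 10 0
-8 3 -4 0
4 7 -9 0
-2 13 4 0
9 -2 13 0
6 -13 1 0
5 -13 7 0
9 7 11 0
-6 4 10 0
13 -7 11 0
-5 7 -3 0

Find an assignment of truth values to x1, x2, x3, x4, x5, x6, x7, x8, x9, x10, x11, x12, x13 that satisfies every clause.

x1=F, x2=F, x3=T, x4=F, x5=F, x6=F, x7=F, x8=T, x9=F, x10=T, x11=T, x12=T, x13=F

Check each clause:
  1. (¬x5 ∨ ¬x3 ∨ x1) — ¬x5 is true.
  2. (¬x5 ∨ x9 ∨ ¬x12) — ¬x5 is true.
  3. (x7 ∨ x12 ∨ ¬x3) — x12 is true.
  4. (x4 ∨ ¬x13 ∨ x1) — ¬x13 is true.
  5. (¬x1 ∨ ¬x5 ∨ ¬x6) — ¬x6 is true.
  6. (x1 ∨ ¬x13 ∨ ¬x2) — ¬x13 is true.
  7. (¬x3 ∨ ¬x11 ∨ x12) — x12 is true.
  8. (¬x5 ∨ ¬x2 ∨ ¬x8) — ¬x5 is true.
  9. (¬x7 ∨ x6 ∨ x9) — ¬x7 is true.
  10. (x4 ∨ x6 ∨ ¬x13) — ¬x13 is true.
  11. (x9 ∨ ¬x3 ∨ x11) — x11 is true.
  12. (x2 ∨ x10 ∨ x12) — x10 is true.
  13. (x3 ∨ ¬x4 ∨ ¬x8) — x3 is true.
  14. (x4 ∨ ¬x9 ∨ x7) — ¬x9 is true.
  15. (¬x2 ∨ x4 ∨ x13) — ¬x2 is true.
  16. (x9 ∨ ¬x2 ∨ x13) — ¬x2 is true.
  17. (¬x13 ∨ x6 ∨ x1) — ¬x13 is true.
  18. (¬x13 ∨ x5 ∨ x7) — ¬x13 is true.
  19. (x9 ∨ x11 ∨ x7) — x11 is true.
  20. (x4 ∨ x10 ∨ ¬x6) — x10 is true.
  21. (x11 ∨ ¬x7 ∨ x13) — ¬x7 is true.
  22. (¬x5 ∨ x7 ∨ ¬x3) — ¬x5 is true.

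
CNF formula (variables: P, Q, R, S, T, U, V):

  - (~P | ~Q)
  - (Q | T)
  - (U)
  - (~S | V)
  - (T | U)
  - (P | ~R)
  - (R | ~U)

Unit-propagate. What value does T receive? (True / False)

(U) stands alone — U = True.
(~U | R): since U = True, the clause reduces to (R). R = True.
(~R | P) with R = True leaves only P, so P = True.
In (~P | ~Q), ~P is now false; ~Q must hold, so Q = False.
(T | Q) with Q = False leaves only T, so T = True.

True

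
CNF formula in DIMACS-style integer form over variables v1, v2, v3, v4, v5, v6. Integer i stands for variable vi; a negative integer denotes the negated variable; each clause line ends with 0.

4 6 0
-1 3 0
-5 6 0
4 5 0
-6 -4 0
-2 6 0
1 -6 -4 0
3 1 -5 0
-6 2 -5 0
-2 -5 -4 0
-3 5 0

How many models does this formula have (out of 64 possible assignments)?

3

The models are:
  v1=F v2=F v3=F v4=T v5=F v6=F
  v1=F v2=T v3=T v4=F v5=T v6=T
  v1=T v2=T v3=T v4=F v5=T v6=T
That's 3 in total.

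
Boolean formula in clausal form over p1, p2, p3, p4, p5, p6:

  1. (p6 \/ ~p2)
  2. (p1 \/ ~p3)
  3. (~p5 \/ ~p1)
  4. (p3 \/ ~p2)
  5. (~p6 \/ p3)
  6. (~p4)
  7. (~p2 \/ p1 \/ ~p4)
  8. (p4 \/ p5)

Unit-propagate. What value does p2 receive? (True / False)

(~p4) is a unit clause: p4 = False.
(p4 \/ p5): since p4 = False, the clause reduces to (p5). p5 = True.
(~p5 \/ ~p1) with p5 = True leaves only ~p1, so p1 = False.
From (~p3 \/ p1) and p1 = False: p3 = False.
In (p3 \/ ~p2), p3 is now false; ~p2 must hold, so p2 = False.

False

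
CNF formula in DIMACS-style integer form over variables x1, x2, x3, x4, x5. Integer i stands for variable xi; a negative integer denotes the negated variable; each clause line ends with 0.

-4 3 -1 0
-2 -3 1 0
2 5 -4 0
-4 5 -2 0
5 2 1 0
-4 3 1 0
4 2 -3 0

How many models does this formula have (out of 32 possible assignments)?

Split on x2, then x4.
  x2=1, x4=1: remaining (x1,x3,x5) ∈ {(1,1,1)} — 1.
  x2=1, x4=0: x5 free; 3 ways for (x1,x3) × 2^1 = 6.
  x2=0, x4=1: remaining (x1,x3,x5) ∈ {(0,1,1); (1,1,1)} — 2.
  x2=0, x4=0: remaining (x1,x3,x5) ∈ {(0,0,1); (1,0,0); (1,0,1)} — 3.
Total: 1 + 6 + 2 + 3 = 12.

12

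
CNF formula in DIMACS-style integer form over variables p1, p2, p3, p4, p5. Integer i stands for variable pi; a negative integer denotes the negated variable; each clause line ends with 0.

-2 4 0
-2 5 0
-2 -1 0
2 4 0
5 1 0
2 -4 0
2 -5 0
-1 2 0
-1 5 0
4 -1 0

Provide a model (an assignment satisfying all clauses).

Try p1 = False.
  then p5 is forced to True.
  then p2 is forced to True.
  then p4 is forced to True.
p3 is now unconstrained; take p3 = False.

p1=False, p2=True, p3=False, p4=True, p5=True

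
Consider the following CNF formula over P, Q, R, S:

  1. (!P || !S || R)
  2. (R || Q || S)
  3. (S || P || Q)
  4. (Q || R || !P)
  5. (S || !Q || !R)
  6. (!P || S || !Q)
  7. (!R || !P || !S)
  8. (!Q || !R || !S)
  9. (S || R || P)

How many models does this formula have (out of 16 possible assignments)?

Satisfying assignments:
  P=F Q=F R=F S=T
  P=F Q=F R=T S=T
  P=F Q=T R=F S=T
  P=T Q=F R=T S=F
That's 4 in total.

4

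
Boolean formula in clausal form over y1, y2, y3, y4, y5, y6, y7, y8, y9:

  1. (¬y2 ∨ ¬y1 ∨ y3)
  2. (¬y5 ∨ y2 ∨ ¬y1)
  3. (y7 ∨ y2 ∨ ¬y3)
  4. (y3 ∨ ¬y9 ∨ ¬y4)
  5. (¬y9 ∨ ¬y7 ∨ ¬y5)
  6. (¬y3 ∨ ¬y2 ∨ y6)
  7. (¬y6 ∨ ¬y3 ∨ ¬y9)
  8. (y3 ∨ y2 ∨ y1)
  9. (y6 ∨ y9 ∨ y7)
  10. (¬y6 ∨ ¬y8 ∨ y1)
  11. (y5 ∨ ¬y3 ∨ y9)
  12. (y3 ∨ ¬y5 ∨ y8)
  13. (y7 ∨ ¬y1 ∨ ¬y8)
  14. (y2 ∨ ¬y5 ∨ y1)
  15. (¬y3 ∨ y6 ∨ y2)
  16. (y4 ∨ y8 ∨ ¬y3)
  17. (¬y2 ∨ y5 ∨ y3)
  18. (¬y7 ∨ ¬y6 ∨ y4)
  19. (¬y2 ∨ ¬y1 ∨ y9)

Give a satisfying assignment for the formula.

y1=True, y2=False, y3=False, y4=False, y5=False, y6=True, y7=False, y8=False, y9=False

Check each clause:
  1. (y3 ∨ ¬y1 ∨ ¬y2) — ¬y2 is true.
  2. (¬y1 ∨ y2 ∨ ¬y5) — ¬y5 is true.
  3. (y2 ∨ y7 ∨ ¬y3) — ¬y3 is true.
  4. (¬y9 ∨ y3 ∨ ¬y4) — ¬y4 is true.
  5. (¬y9 ∨ ¬y7 ∨ ¬y5) — ¬y7 is true.
  6. (y6 ∨ ¬y3 ∨ ¬y2) — ¬y3 is true.
  7. (¬y3 ∨ ¬y6 ∨ ¬y9) — ¬y3 is true.
  8. (y3 ∨ y1 ∨ y2) — y1 is true.
  9. (y6 ∨ y9 ∨ y7) — y6 is true.
  10. (¬y6 ∨ ¬y8 ∨ y1) — ¬y8 is true.
  11. (y5 ∨ y9 ∨ ¬y3) — ¬y3 is true.
  12. (y3 ∨ y8 ∨ ¬y5) — ¬y5 is true.
  13. (¬y1 ∨ y7 ∨ ¬y8) — ¬y8 is true.
  14. (y2 ∨ y1 ∨ ¬y5) — y1 is true.
  15. (¬y3 ∨ y6 ∨ y2) — ¬y3 is true.
  16. (¬y3 ∨ y8 ∨ y4) — ¬y3 is true.
  17. (y3 ∨ ¬y2 ∨ y5) — ¬y2 is true.
  18. (¬y6 ∨ y4 ∨ ¬y7) — ¬y7 is true.
  19. (y9 ∨ ¬y2 ∨ ¬y1) — ¬y2 is true.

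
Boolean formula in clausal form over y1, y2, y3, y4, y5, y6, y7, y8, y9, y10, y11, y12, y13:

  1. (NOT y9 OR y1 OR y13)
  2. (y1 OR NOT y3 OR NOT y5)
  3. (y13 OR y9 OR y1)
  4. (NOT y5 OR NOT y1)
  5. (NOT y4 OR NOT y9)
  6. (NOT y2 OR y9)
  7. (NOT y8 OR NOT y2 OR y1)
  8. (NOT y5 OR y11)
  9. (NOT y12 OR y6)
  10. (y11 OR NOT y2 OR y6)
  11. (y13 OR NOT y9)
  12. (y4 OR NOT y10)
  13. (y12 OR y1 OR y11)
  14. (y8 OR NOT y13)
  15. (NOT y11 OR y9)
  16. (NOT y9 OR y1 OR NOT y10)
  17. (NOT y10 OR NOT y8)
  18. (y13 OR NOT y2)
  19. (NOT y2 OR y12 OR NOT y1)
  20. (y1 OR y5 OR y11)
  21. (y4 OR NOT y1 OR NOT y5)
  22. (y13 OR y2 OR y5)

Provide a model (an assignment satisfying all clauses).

Pure literal: y3 appears only negated; assign y3 = False.
Pure literal: y6 appears only positively; assign y6 = True.
Try y1 = True.
  then y5 is forced to False.
For the remaining variables, y2 = False, y4 = False, y7 = True, y8 = True, y9 = False, y10 = False, y11 = False, y12 = False, y13 = True works.
Every clause has at least one true literal under this assignment.

y1=T, y2=F, y3=F, y4=F, y5=F, y6=T, y7=T, y8=T, y9=F, y10=F, y11=F, y12=F, y13=T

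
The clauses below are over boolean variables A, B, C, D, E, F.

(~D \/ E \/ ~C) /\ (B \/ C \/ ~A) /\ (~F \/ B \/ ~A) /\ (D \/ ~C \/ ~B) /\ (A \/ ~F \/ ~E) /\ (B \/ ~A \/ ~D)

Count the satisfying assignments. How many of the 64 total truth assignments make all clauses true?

Case analysis on A and B:
  A=T, B=T: F free; 5 ways for (C,D,E) × 2^1 = 10.
  A=T, B=F: remaining (C,D,E,F) ∈ {(T,F,F,F); (T,F,T,F)} — 2.
  A=F, B=T: 7 of the 16 assignments to (C,D,E,F) work.
  A=F, B=F: 10 of the 16 assignments to (C,D,E,F) work.
Total: 10 + 2 + 7 + 10 = 29.

29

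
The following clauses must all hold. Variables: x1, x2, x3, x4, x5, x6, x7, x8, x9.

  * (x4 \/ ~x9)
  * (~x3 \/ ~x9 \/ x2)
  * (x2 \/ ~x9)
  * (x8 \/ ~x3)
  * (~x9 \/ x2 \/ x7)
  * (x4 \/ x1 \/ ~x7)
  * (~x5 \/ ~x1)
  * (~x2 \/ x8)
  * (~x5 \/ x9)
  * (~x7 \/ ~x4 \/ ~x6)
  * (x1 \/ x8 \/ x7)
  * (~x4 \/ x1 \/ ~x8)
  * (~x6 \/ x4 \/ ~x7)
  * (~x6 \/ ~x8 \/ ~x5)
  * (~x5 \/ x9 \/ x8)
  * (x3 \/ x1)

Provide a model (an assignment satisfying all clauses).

x5 occurs only negated in the remaining clauses — set x5 = False.
Set x1 = True and propagate.
Set x2 = False and propagate.
  then x9 is forced to False.
Try x3 = False.
The remaining clauses are satisfied by x4 = False, x6 = True, x7 = False, x8 = False.

x1 = True  x2 = False  x3 = False  x4 = False  x5 = False  x6 = True  x7 = False  x8 = False  x9 = False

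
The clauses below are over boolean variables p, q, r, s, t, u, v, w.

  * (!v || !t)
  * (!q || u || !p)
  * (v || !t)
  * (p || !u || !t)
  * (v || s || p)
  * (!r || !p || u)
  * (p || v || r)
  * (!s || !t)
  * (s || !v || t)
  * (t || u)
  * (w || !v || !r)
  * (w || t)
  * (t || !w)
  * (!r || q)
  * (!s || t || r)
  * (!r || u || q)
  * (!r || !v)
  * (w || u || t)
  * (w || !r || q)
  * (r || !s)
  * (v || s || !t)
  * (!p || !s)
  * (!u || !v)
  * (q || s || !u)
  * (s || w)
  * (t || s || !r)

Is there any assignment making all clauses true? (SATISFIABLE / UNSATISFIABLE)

t = True:
  propagation gives v=False; an empty clause results — contradiction.
t = False:
  propagation gives u=True, w=True; an empty clause results — contradiction.
Every branch closes, so no satisfying assignment exists.

UNSATISFIABLE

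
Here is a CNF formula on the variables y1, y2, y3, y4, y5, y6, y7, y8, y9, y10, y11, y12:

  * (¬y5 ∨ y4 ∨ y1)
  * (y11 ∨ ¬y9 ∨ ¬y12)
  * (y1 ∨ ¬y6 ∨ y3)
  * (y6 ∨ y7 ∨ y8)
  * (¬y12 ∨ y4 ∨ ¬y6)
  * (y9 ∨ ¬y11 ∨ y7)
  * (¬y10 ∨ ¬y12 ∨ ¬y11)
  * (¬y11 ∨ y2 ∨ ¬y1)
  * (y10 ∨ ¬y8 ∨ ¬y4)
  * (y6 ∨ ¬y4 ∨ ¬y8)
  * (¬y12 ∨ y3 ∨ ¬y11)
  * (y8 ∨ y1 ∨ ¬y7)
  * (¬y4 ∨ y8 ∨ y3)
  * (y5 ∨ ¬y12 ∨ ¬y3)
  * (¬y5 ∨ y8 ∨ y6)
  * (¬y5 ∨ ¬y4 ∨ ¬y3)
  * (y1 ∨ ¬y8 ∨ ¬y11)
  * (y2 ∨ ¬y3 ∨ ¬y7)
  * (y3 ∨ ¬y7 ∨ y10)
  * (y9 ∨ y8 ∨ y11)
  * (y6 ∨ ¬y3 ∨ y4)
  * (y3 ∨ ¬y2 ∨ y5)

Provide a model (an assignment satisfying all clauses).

y1 = True, y2 = True, y3 = True, y4 = False, y5 = False, y6 = True, y7 = True, y8 = False, y9 = False, y10 = False, y11 = True, y12 = False

y12 occurs only negated in the remaining clauses — set y12 = False.
Set y1 = True and propagate.
The remaining clauses are satisfied by y2 = True, y3 = True, y4 = False, y5 = False, y6 = True, y7 = True, y8 = False, y9 = False, y10 = False, y11 = True.
Every clause has at least one true literal under this assignment.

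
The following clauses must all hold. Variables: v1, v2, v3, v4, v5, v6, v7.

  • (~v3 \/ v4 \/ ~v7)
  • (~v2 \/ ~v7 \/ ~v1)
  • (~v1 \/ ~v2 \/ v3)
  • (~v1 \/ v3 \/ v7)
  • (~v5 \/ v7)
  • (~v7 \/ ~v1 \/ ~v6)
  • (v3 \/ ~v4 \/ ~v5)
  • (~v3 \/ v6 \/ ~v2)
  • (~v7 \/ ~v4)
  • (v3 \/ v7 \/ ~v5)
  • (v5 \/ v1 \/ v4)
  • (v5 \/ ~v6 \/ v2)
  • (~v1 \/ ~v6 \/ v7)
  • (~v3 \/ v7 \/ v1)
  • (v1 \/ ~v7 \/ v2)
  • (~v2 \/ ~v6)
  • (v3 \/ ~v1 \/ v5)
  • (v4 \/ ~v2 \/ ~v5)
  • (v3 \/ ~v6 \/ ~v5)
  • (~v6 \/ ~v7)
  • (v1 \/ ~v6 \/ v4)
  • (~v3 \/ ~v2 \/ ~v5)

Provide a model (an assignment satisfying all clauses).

v1=True, v2=False, v3=False, v4=False, v5=True, v6=False, v7=True

Try v1 = True.
Set v2 = False and propagate.
The remaining clauses are satisfied by v3 = False, v4 = False, v5 = True, v6 = False, v7 = True.
Every clause has at least one true literal under this assignment.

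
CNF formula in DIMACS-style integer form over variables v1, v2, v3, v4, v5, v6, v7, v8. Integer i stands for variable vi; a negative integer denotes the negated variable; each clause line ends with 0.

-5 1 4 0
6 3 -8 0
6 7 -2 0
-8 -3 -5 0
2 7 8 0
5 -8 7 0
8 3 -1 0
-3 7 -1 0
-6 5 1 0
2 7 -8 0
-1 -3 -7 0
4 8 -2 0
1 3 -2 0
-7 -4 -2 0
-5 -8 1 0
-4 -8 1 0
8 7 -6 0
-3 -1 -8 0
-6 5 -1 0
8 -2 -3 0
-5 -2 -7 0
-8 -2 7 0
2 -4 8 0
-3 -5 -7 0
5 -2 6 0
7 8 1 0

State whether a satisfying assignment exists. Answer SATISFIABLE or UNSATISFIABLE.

SATISFIABLE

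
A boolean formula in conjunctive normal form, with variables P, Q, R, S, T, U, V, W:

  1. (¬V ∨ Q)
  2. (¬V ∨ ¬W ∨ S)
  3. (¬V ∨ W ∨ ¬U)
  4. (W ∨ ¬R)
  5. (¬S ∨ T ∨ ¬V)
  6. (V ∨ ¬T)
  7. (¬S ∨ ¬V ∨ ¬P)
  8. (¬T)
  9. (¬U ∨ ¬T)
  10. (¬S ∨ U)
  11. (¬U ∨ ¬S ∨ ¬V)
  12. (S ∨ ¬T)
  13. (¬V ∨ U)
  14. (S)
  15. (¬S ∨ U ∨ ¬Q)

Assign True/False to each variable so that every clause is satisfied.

P=False, Q=False, R=True, S=True, T=False, U=True, V=False, W=True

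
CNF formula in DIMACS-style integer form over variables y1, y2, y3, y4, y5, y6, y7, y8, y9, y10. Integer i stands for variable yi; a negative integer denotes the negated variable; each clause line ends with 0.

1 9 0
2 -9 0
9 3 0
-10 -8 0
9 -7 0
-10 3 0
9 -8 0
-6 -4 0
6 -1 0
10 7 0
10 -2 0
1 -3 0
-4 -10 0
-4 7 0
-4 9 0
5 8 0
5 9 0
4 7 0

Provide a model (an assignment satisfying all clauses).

y1=True, y2=True, y3=True, y4=False, y5=True, y6=True, y7=True, y8=False, y9=True, y10=True

Check each clause:
  1. (y1 OR y9) — y1 is true.
  2. (NOT y9 OR y2) — y2 is true.
  3. (y3 OR y9) — y9 is true.
  4. (NOT y8 OR NOT y10) — NOT y8 is true.
  5. (y9 OR NOT y7) — y9 is true.
  6. (y3 OR NOT y10) — y3 is true.
  7. (NOT y8 OR y9) — NOT y8 is true.
  8. (NOT y4 OR NOT y6) — NOT y4 is true.
  9. (NOT y1 OR y6) — y6 is true.
  10. (y10 OR y7) — y10 is true.
  11. (NOT y2 OR y10) — y10 is true.
  12. (y1 OR NOT y3) — y1 is true.
  13. (NOT y10 OR NOT y4) — NOT y4 is true.
  14. (NOT y4 OR y7) — NOT y4 is true.
  15. (y9 OR NOT y4) — y9 is true.
  16. (y8 OR y5) — y5 is true.
  17. (y5 OR y9) — y9 is true.
  18. (y4 OR y7) — y7 is true.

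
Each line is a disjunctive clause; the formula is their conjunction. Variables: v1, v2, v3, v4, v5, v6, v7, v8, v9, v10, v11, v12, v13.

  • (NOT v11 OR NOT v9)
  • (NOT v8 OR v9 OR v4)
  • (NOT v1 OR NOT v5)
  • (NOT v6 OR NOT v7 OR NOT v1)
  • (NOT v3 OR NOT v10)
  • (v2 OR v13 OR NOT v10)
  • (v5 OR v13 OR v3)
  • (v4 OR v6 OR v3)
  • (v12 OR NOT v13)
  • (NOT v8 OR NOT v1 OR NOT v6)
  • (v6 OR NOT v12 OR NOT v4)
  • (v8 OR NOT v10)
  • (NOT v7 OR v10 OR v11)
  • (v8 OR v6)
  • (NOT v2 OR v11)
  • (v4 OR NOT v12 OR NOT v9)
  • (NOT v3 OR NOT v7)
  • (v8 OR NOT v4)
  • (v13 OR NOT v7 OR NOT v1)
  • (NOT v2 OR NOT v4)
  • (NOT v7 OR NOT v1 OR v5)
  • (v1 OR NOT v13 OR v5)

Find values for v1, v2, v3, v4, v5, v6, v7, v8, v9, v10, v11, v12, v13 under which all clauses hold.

v7 occurs only negated in the remaining clauses — set v7 = False.
Branch on v1: take v1 = False.
Branch on v2: take v2 = False.
Try v3 = True.
  then v10 is forced to False.
For the remaining variables, v4 = True, v5 = False, v6 = False, v8 = True, v9 = False, v11 = True, v12 = False, v13 = False works.
Every clause has at least one true literal under this assignment.
Check each clause:
  1. (NOT v11 OR NOT v9) — NOT v9 is true.
  2. (NOT v8 OR v9 OR v4) — v4 is true.
  3. (NOT v5 OR NOT v1) — NOT v5 is true.
  4. (NOT v6 OR NOT v7 OR NOT v1) — NOT v7 is true.
  5. (NOT v3 OR NOT v10) — NOT v10 is true.
  6. (v2 OR v13 OR NOT v10) — NOT v10 is true.
  7. (v3 OR v5 OR v13) — v3 is true.
  8. (v6 OR v3 OR v4) — v3 is true.
  9. (NOT v13 OR v12) — NOT v13 is true.
  10. (NOT v1 OR NOT v8 OR NOT v6) — NOT v6 is true.
  11. (v6 OR NOT v12 OR NOT v4) — NOT v12 is true.
  12. (NOT v10 OR v8) — v8 is true.
  13. (v11 OR v10 OR NOT v7) — NOT v7 is true.
  14. (v8 OR v6) — v8 is true.
  15. (v11 OR NOT v2) — v11 is true.
  16. (NOT v9 OR NOT v12 OR v4) — v4 is true.
  17. (NOT v3 OR NOT v7) — NOT v7 is true.
  18. (v8 OR NOT v4) — v8 is true.
  19. (NOT v1 OR NOT v7 OR v13) — NOT v7 is true.
  20. (NOT v4 OR NOT v2) — NOT v2 is true.
  21. (NOT v7 OR NOT v1 OR v5) — NOT v7 is true.
  22. (v5 OR NOT v13 OR v1) — NOT v13 is true.

v1=False, v2=False, v3=True, v4=True, v5=False, v6=False, v7=False, v8=True, v9=False, v10=False, v11=True, v12=False, v13=False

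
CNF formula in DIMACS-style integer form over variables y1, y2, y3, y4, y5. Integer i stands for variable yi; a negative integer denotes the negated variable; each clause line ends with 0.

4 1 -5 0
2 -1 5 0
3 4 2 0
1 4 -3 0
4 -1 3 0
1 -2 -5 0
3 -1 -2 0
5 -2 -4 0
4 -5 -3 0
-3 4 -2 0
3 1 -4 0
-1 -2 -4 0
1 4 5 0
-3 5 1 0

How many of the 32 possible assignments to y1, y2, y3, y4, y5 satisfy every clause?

3

Satisfying assignments:
  y1=0 y2=0 y3=1 y4=1 y5=1
  y1=1 y2=0 y3=0 y4=1 y5=1
  y1=1 y2=0 y3=1 y4=1 y5=1
Count: 3.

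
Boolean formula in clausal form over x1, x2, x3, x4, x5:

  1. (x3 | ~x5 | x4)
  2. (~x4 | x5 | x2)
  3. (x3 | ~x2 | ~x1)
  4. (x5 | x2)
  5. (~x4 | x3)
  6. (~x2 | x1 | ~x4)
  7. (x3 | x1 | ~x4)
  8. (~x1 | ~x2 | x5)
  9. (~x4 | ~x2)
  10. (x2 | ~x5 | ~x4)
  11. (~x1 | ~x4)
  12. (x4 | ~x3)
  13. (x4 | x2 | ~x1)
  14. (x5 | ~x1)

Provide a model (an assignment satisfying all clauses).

x1 = False  x2 = True  x3 = False  x4 = False  x5 = False

Set x1 = False and propagate.
For the remaining variables, x2 = True, x3 = False, x4 = False, x5 = False works.
Every clause has at least one true literal under this assignment.
Check each clause:
  1. (~x5 | x3 | x4) — ~x5 is true.
  2. (~x4 | x5 | x2) — x2 is true.
  3. (~x1 | ~x2 | x3) — ~x1 is true.
  4. (x5 | x2) — x2 is true.
  5. (x3 | ~x4) — ~x4 is true.
  6. (~x2 | x1 | ~x4) — ~x4 is true.
  7. (x3 | x1 | ~x4) — ~x4 is true.
  8. (x5 | ~x1 | ~x2) — ~x1 is true.
  9. (~x2 | ~x4) — ~x4 is true.
  10. (~x5 | x2 | ~x4) — x2 is true.
  11. (~x4 | ~x1) — ~x4 is true.
  12. (~x3 | x4) — ~x3 is true.
  13. (x2 | ~x1 | x4) — x2 is true.
  14. (~x1 | x5) — ~x1 is true.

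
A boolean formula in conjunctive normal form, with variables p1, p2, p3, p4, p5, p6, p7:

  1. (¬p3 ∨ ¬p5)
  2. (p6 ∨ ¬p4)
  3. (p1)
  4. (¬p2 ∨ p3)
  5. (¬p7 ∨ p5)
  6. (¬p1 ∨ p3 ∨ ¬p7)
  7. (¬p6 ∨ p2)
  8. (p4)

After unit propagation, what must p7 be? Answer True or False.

Unit clause (p1) sets p1 = True.
Unit clause (p4) sets p4 = True.
From (¬p4 ∨ p6) and p4 = True: p6 = True.
(p2 ∨ ¬p6) with p6 = True leaves only p2, so p2 = True.
(p3 ∨ ¬p2): since p2 = True, the clause reduces to (p3). p3 = True.
(¬p5 ∨ ¬p3): since p3 = True, the clause reduces to (¬p5). p5 = False.
(p5 ∨ ¬p7) with p5 = False leaves only ¬p7, so p7 = False.

False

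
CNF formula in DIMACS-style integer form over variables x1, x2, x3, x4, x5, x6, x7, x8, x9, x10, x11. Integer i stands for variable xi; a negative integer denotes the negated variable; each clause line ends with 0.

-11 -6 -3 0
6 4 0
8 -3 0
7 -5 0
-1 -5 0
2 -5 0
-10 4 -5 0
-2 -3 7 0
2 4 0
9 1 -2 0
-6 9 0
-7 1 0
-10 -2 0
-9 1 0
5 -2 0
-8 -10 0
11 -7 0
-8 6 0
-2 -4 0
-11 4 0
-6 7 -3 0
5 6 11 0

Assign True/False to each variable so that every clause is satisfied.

x1=T, x2=F, x3=F, x4=T, x5=F, x6=T, x7=T, x8=F, x9=T, x10=F, x11=T

Pure literal: x3 appears only negated; assign x3 = False.
x10 occurs only negated in the remaining clauses — set x10 = False.
Set x1 = True and propagate.
  then x5 is forced to False.
  then x2 is forced to False.
  then x4 is forced to True.
For the remaining variables, x6 = True, x7 = True, x8 = False, x9 = True, x11 = True works.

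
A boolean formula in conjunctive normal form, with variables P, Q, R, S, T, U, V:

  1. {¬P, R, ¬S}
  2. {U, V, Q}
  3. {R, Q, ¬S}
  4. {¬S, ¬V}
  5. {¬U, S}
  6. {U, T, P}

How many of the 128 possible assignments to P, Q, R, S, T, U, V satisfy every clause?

32

Case analysis on S and U:
  S=1, U=1: T free; 5 ways for (P,Q,R,V) × 2^1 = 10.
  S=1, U=0: remaining (P,Q,R,T,V) ∈ {(0,1,0,1,0); (0,1,1,1,0); (1,1,1,0,0); (1,1,1,1,0)} — 4.
  S=0, U=1: a clause becomes empty — 0.
  S=0, U=0: R free; 9 ways for (P,Q,T,V) × 2^1 = 18.
Total: 10 + 4 + 0 + 18 = 32.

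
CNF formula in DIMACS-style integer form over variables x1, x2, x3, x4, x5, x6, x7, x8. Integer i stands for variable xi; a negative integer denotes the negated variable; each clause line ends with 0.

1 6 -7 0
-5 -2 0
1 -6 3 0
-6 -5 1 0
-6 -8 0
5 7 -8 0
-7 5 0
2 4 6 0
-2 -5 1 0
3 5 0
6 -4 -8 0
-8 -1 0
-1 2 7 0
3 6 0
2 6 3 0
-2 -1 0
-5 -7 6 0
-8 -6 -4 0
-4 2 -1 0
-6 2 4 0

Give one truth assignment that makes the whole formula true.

Pure literal: x3 appears only positively; assign x3 = True.
Pure literal: x8 appears only negated; assign x8 = False.
Try x1 = False.
The remaining clauses are satisfied by x2 = False, x4 = True, x5 = False, x6 = True, x7 = False.
Every clause has at least one true literal under this assignment.

x1=F, x2=F, x3=T, x4=T, x5=F, x6=T, x7=F, x8=F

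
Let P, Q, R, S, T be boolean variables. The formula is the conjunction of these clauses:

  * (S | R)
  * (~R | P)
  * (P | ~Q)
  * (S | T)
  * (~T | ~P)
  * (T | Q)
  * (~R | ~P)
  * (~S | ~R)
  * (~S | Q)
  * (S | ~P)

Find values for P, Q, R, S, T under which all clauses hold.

P=True  Q=True  R=False  S=True  T=False

Try P = True.
  then T is forced to False.
  then S is forced to True.
  then Q is forced to True.
  then R is forced to False.
Every clause has at least one true literal under this assignment.
Check each clause:
  1. (S | R) — S is true.
  2. (~R | P) — P is true.
  3. (P | ~Q) — P is true.
  4. (T | S) — S is true.
  5. (~P | ~T) — ~T is true.
  6. (T | Q) — Q is true.
  7. (~R | ~P) — ~R is true.
  8. (~S | ~R) — ~R is true.
  9. (Q | ~S) — Q is true.
  10. (S | ~P) — S is true.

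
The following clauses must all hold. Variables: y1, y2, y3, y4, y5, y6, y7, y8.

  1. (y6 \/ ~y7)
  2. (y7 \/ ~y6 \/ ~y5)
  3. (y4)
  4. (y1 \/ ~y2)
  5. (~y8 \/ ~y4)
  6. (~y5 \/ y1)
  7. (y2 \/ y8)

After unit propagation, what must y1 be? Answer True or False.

True

(y4) is a unit clause: y4 = True.
From (~y4 \/ ~y8) and y4 = True: y8 = False.
(y2 \/ y8) with y8 = False leaves only y2, so y2 = True.
(y1 \/ ~y2) with y2 = True leaves only y1, so y1 = True.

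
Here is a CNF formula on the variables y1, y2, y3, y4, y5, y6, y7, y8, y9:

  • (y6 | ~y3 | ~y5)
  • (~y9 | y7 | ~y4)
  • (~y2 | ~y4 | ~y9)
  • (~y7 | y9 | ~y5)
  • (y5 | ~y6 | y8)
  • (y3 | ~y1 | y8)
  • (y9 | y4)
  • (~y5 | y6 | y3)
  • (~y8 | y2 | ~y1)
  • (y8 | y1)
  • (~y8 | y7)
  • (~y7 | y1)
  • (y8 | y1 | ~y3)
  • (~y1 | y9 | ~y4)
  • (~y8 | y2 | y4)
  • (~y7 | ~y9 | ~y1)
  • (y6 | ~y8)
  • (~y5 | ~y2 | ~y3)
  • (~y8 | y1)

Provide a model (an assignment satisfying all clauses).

y1=True, y2=True, y3=True, y4=False, y5=False, y6=False, y7=False, y8=False, y9=True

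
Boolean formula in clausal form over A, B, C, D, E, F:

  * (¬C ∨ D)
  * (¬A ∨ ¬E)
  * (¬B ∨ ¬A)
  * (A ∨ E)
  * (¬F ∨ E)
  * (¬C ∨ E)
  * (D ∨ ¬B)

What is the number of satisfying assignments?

Case analysis on E and A:
  E=1, A=1: a clause becomes empty — 0.
  E=1, A=0: F free; 5 ways for (B,C,D) × 2^1 = 10.
  E=0, A=1: remaining (B,C,D,F) ∈ {(0,0,0,0); (0,0,1,0)} — 2.
  E=0, A=0: a clause becomes empty — 0.
Total: 0 + 10 + 2 + 0 = 12.

12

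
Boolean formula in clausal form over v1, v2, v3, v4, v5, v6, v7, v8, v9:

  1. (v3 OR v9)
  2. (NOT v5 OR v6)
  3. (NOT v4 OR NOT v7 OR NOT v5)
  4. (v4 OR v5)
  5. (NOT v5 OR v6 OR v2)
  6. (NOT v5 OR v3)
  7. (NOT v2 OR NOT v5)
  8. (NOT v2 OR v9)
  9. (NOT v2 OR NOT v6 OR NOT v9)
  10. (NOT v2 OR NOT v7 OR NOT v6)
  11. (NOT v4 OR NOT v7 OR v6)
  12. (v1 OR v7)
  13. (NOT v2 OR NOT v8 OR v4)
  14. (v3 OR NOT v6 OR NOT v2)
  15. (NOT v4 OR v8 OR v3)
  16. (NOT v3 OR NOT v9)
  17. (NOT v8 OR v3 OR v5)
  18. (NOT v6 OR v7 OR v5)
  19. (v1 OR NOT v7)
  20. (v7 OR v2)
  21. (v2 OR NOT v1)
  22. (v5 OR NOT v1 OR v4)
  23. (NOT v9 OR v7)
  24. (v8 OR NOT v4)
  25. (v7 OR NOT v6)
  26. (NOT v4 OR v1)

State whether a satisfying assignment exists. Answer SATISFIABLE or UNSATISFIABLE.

UNSATISFIABLE

v2 = True:
  propagation gives v5=False, v4=True, v9=True, v6=False; an empty clause results — contradiction.
v2 = False:
  propagation gives v7=True, v1=True; an empty clause results — contradiction.
Every branch closes, so no satisfying assignment exists.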